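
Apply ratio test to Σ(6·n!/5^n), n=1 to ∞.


aₙ = 6·n!/5^n
a_{n+1}/aₙ = (n+1)!/5^(n+1) × 5^n/n!  (constant 6 cancels)
= (n+1)/5
L = lim(n→∞) (n+1)/5 = ∞
L > 1 → series DIVERGES

Diverges (ratio test: L = ∞ > 1)


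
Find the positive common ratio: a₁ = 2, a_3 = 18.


r^(n-1) = aₙ/a₁
r^2 = 18/2 = 9
r = 9^(1/2)
= ±3; taking r > 0 gives r = 3

r = 3


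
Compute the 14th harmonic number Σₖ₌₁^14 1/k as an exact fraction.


H_14 = 1/1 + 1/2 + 1/3 + ... + 1/14
= 1171733/360360
≈ 3.2516

H_14 = 1171733/360360 ≈ 3.2516


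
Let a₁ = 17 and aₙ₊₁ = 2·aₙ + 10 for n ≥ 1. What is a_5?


Computing step by step:
a_1 = 17
a_2 = 44
a_3 = 98
a_4 = 206
a_5 = 422


a_5 = 422


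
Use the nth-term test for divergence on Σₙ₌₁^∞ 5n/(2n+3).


lim(n→∞) 5n/(2n+3) = 5/2 = 5/2  (divide numerator and denominator by n)
lim aₙ = 5/2 ≠ 0 → series DIVERGES

Diverges (lim aₙ = 5/2 ≠ 0)


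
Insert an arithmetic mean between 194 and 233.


AM = (194 + 233)/2 = 427/2 = 213.5

AM = 213.5


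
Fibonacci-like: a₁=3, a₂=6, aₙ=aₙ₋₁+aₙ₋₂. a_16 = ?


Computing iteratively: 3, 6, 9, 15, 24, 39, 63, 102, 165, 267, 432, 699, ...
a_16 = 4791

a_16 = 4791


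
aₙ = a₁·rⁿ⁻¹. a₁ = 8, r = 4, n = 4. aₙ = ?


aₙ = a₁·r^(n-1)
= 8×4^3
= 8×64
= 512

a_4 = 512


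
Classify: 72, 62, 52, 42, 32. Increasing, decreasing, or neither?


Differences: -10, -10, -10, -10
All differences < 0 → strictly DECREASING

Monotonically decreasing


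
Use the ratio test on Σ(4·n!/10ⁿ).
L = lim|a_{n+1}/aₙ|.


aₙ = 4·n!/10^n
a_{n+1}/aₙ = (n+1)!/10^(n+1) × 10^n/n!  (constant 4 cancels)
= (n+1)/10
L = lim(n→∞) (n+1)/10 = ∞
L > 1 → series DIVERGES

Diverges (ratio test: L = ∞ > 1)


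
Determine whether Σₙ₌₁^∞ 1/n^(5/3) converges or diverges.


p-series test: Σ c/n^p converges if p > 1, diverges if p ≤ 1 (constant c > 0 doesn't affect convergence).
p = 5/3
5/3 > 1 → CONVERGES

Converges (p = 5/3 > 1)


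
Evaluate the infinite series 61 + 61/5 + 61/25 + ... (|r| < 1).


S∞ = a₁/(1-r) = 61/(1 - 1/5)
= 61/(4/5)
= 305/4

S∞ = 305/4


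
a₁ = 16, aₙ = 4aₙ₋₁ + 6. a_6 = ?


Computing step by step:
a_1 = 16
a_2 = 70
a_3 = 286
a_4 = 1150
a_5 = 4606
a_6 = 18430


a_6 = 18430


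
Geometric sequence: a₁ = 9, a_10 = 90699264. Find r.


r^(n-1) = aₙ/a₁
r^9 = 90699264/9 = 10077696
r = 10077696^(1/9)
= 6

r = 6


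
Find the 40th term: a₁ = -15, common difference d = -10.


aₙ = a₁ + (n-1)d
= -15 + (40-1)×-10
= -15 - 390
= -405

a_40 = -405


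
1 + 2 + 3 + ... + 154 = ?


n(n+1)/2 = 154×155/2 = 23870/2 = 11935

Σk = 11935


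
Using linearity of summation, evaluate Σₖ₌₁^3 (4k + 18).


Σ(4k+18) = 4·Σk + 18·n
= 4·6 + 18·3
= 24 + 54 = 78

Σ = 78


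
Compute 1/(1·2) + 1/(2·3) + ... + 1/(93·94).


1/(k(k+1)) = 1/k - 1/(k+1) (partial fractions)
Telescoping: Σ = 1 - 1/94 = 93/94

Sum = 93/94


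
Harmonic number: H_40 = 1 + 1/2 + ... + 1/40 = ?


H_40 = 1/1 + 1/2 + 1/3 + ... + 1/40
= 2078178381193813/485721041551200
≈ 4.2785

H_40 = 2078178381193813/485721041551200 ≈ 4.2785


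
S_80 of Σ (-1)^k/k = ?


S = -1 + 1/2 - 1/3 + 1/4 - 1/5 + 1/6 - 1/7 + 1/8 ± ...
= -0.6869
(Full series converges to -ln(2) ≈ -0.6931)

S_80 = -0.6869


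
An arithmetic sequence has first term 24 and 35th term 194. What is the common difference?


d = (aₙ - a₁)/(n-1)
= (194 - 24)/(35-1)
= 170/34 = 5

d = 5


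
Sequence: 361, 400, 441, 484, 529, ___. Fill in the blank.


Pattern: perfect squares: n²
Terms: 361, 400, 441, 484, 529
Next term = 576

Next term = 576


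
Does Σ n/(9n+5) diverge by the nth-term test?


lim(n→∞) n/(9n+5) = 1/9 = 1/9  (divide numerator and denominator by n)
lim aₙ = 1/9 ≠ 0 → series DIVERGES

Diverges (lim aₙ = 1/9 ≠ 0)


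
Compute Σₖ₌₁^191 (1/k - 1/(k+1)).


Telescoping: adjacent terms cancel.
= 1/1 - 1/192
= 1 - 1/192 = 191/192

Sum = 191/192


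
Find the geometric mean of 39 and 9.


GM = √(39×9) = √351 = 18.735

GM = 18.735


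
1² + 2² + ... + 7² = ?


n = 7
n(n+1)(2n+1)/6 = 7×8×15/6
= 840/6 = 140

Σk² = 140


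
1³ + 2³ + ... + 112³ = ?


n(n+1)/2 = 112×113/2 = 6328
Σk³ = 6328² = 40043584

Σk³ = 40043584


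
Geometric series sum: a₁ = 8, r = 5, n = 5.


Sₙ = 8×(5^5 - 1)/(5 - 1)
= 8×(3125 - 1)/4
= 8×3124/4
= 6248

S_5 = 6248


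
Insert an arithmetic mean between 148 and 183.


AM = (148 + 183)/2 = 331/2 = 165.5

AM = 165.5


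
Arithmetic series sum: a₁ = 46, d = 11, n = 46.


aₙ = 46 + (46-1)×11 = 541
Sₙ = n(a₁+aₙ)/2 = 46×(46+541)/2
= 46×587/2 = 13501

S_46 = 13501


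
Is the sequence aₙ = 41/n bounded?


a₁ = 41, a₂ = 41/2, a₃ = 41/3, ...
0 < aₙ ≤ 41 for all n ≥ 1
Lower bound: 0, Upper bound: 41
The sequence IS bounded

Bounded (0 < aₙ ≤ 41)


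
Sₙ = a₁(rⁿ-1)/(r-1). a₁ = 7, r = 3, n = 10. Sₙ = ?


Sₙ = 7×(3^10 - 1)/(3 - 1)
= 7×(59049 - 1)/2
= 7×59048/2
= 206668

S_10 = 206668


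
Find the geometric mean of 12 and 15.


GM = √(12×15) = √180 = 13.4164

GM = 13.4164


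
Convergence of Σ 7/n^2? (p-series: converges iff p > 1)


p-series test: Σ c/n^p converges if p > 1, diverges if p ≤ 1 (constant c > 0 doesn't affect convergence).
p = 2
2 > 1 → CONVERGES

Converges (p = 2 > 1)


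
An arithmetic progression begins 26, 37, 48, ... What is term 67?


aₙ = a₁ + (n-1)d
= 26 + (67-1)×11
= 26 + 726
= 752

a_67 = 752


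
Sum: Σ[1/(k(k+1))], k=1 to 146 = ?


1/(k(k+1)) = 1/k - 1/(k+1) (partial fractions)
Telescoping: Σ = 1 - 1/147 = 146/147

Sum = 146/147


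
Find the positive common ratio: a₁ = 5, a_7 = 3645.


r^(n-1) = aₙ/a₁
r^6 = 3645/5 = 729
r = 729^(1/6)
= ±3; taking r > 0 gives r = 3

r = 3


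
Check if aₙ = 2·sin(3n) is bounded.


For all n, -1 ≤ sin(3n) ≤ 1, so -2 ≤ 2·sin(3n) ≤ 2
Lower bound: -2, Upper bound: 2
The sequence IS bounded

Bounded (-2 ≤ aₙ ≤ 2)


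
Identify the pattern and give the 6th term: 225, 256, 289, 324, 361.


Pattern: perfect squares: n²
Terms: 225, 256, 289, 324, 361
Next term = 400

Next term = 400


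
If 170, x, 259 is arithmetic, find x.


AM = (170 + 259)/2 = 429/2 = 214.5

AM = 214.5


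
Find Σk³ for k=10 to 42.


Σₖ₌10^42 k³ = [42·43/2]² − [9·10/2]²
= 815409 − 2025 = 813384

Σk³ = 813384


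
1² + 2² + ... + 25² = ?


n = 25
n(n+1)(2n+1)/6 = 25×26×51/6
= 33150/6 = 5525

Σk² = 5525


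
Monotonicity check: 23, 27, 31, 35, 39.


Differences: 4, 4, 4, 4
All differences > 0 → strictly INCREASING

Monotonically increasing


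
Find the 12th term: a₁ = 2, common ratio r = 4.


aₙ = a₁·r^(n-1)
= 2×4^11
= 2×4194304
= 8388608

a_12 = 8388608


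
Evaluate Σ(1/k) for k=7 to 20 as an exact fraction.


Σₖ₌7^20 1/k = 1/7 + 1/8 + 1/9 + ... + 1/20
= 89061751/77597520
≈ 1.1477

Sum = 89061751/77597520 ≈ 1.1477


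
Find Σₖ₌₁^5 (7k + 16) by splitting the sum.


Σ(7k+16) = 7·Σk + 16·n
= 7·15 + 16·5
= 105 + 80 = 185

Σ = 185


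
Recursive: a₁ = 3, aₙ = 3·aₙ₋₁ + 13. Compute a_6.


Computing step by step:
a_1 = 3
a_2 = 22
a_3 = 79
a_4 = 250
a_5 = 763
a_6 = 2302


a_6 = 2302


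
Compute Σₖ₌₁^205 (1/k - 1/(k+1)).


Telescoping: adjacent terms cancel.
= 1/1 - 1/206
= 1 - 1/206 = 205/206

Sum = 205/206


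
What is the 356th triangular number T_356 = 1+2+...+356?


n(n+1)/2 = 356×357/2 = 127092/2 = 63546

Σk = 63546


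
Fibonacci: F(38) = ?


Fibonacci sequence: 1, 1, 2, 3, 5, 8, 13, 21, 34, 55, 89, ...
F(38) = 39088169

F(38) = 39088169


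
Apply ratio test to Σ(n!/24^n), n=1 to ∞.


aₙ = n!/24^n
a_{n+1}/aₙ = (n+1)!/24^(n+1) × 24^n/n!
= (n+1)/24
L = lim(n→∞) (n+1)/24 = ∞
L > 1 → series DIVERGES

Diverges (ratio test: L = ∞ > 1)


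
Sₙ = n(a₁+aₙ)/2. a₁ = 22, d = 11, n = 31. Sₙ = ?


aₙ = 22 + (31-1)×11 = 352
Sₙ = n(a₁+aₙ)/2 = 31×(22+352)/2
= 31×374/2 = 5797

S_31 = 5797


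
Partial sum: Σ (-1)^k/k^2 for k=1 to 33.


S = -1 + 1/4 - 1/9 + 1/16 - 1/25 + 1/36 - 1/49 + 1/64 ± ...
= -0.8229
(Full series converges to -π²/12 ≈ -0.8225)

S_33 = -0.8229


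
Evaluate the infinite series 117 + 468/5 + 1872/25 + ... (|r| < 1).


S∞ = a₁/(1-r) = 117/(1 - 4/5)
= 117/(1/5)
= 585

S∞ = 585


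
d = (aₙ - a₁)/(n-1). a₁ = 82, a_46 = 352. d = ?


d = (aₙ - a₁)/(n-1)
= (352 - 82)/(46-1)
= 270/45 = 6

d = 6


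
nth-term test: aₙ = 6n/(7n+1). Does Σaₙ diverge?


lim(n→∞) 6n/(7n+1) = 6/7 = 6/7  (divide numerator and denominator by n)
lim aₙ = 6/7 ≠ 0 → series DIVERGES

Diverges (lim aₙ = 6/7 ≠ 0)


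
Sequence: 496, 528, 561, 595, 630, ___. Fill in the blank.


Pattern: triangular numbers: n(n+1)/2
Terms: 496, 528, 561, 595, 630
Next term = 666

Next term = 666


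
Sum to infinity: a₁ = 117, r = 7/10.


S∞ = a₁/(1-r) = 117/(1 - 7/10)
= 117/(3/10)
= 390

S∞ = 390


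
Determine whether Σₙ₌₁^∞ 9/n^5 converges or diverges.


p-series test: Σ c/n^p converges if p > 1, diverges if p ≤ 1 (constant c > 0 doesn't affect convergence).
p = 5
5 > 1 → CONVERGES

Converges (p = 5 > 1)


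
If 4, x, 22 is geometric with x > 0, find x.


GM = √(4×22) = √88 = 9.3808

GM = 9.3808


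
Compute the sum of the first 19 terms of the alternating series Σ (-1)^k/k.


S = -1 + 1/2 - 1/3 + 1/4 - 1/5 + 1/6 - 1/7 + 1/8 ± ...
= -0.7188
(Full series converges to -ln(2) ≈ -0.6931)

S_19 = -0.7188


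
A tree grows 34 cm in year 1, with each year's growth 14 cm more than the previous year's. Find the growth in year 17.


aₙ = a₁ + (n-1)d
= 34 + (17-1)×14
= 34 + 224
= 258

a_17 = 258


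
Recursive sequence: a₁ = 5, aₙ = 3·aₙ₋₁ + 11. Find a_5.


Computing step by step:
a_1 = 5
a_2 = 26
a_3 = 89
a_4 = 278
a_5 = 845


a_5 = 845


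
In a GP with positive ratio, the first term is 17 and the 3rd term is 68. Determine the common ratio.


r^(n-1) = aₙ/a₁
r^2 = 68/17 = 4
r = 4^(1/2)
= ±2; taking r > 0 gives r = 2

r = 2


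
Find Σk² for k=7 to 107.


Σₖ₌7^107 k² = Σₖ₌₁^107 k² − Σₖ₌₁^6 k²
= 107·108·215/6 − 6·7·13/6
= 414090 − 91 = 413999

Σk² = 413999


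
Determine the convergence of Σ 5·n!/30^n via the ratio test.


aₙ = 5·n!/30^n
a_{n+1}/aₙ = (n+1)!/30^(n+1) × 30^n/n!  (constant 5 cancels)
= (n+1)/30
L = lim(n→∞) (n+1)/30 = ∞
L > 1 → series DIVERGES

Diverges (ratio test: L = ∞ > 1)


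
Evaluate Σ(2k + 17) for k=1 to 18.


Σ(2k+17) = 2·Σk + 17·n
= 2·171 + 17·18
= 342 + 306 = 648

Σ = 648


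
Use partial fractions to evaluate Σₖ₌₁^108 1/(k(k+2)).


1/(k(k+2)) = (1/2)·(1/k - 1/(k+2)) (partial fractions)
Telescoping: Σ = (1/2)·(1 + 1/2 - 1/109 - 1/110) = 8883/11990

Sum = 8883/11990


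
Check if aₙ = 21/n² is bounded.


a₁ = 21, a₂ = 21/4, a₃ = 21/9, ...
0 < aₙ ≤ 21 for all n ≥ 1
The sequence IS bounded

Bounded (0 < aₙ ≤ 21)


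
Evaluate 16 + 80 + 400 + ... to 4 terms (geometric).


Sₙ = 16×(5^4 - 1)/(5 - 1)
= 16×(625 - 1)/4
= 16×624/4
= 2496

S_4 = 2496


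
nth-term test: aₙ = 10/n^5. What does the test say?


lim(n→∞) 10/n^5 = 0
lim aₙ = 0 → nth-term test is INCONCLUSIVE
(Need other tests; this is actually a convergent p-series with p=5 > 1)

Inconclusive (lim aₙ = 0; need another test)


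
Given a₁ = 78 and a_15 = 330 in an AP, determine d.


d = (aₙ - a₁)/(n-1)
= (330 - 78)/(15-1)
= 252/14 = 18

d = 18


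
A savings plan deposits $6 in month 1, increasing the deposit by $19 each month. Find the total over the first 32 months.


aₙ = 6 + (32-1)×19 = 595
Sₙ = n(a₁+aₙ)/2 = 32×(6+595)/2
= 32×601/2 = 9616

S_32 = 9616


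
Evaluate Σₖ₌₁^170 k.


n(n+1)/2 = 170×171/2 = 29070/2 = 14535

Σk = 14535


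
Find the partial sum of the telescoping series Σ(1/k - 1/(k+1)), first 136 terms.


Telescoping: adjacent terms cancel.
= 1/1 - 1/137
= 1 - 1/137 = 136/137

Sum = 136/137


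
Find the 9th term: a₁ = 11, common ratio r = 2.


aₙ = a₁·r^(n-1)
= 11×2^8
= 11×256
= 2816

a_9 = 2816


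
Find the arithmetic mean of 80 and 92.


AM = (80 + 92)/2 = 172/2 = 86

AM = 86


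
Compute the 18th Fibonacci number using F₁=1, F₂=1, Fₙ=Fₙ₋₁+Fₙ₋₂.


Fibonacci sequence: 1, 1, 2, 3, 5, 8, 13, 21, 34, 55, 89, ...
F(18) = 2584

F(18) = 2584


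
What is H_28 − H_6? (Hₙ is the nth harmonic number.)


Σₖ₌7^28 1/k = 1/7 + 1/8 + 1/9 + ... + 1/28
= 118636677563/80313433200
≈ 1.4772

Sum = 118636677563/80313433200 ≈ 1.4772


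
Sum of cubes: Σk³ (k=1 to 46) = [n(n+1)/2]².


n(n+1)/2 = 46×47/2 = 1081
Σk³ = 1081² = 1168561

Σk³ = 1168561


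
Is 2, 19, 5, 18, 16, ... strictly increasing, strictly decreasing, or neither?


Differences: 17, -14, 13, -2
Difference at position 1 is +17 (> 0) but position 2 is -14 (< 0) — sequence both rises and falls
→ NOT monotonic

Not monotonic


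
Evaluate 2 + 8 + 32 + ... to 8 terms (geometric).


Sₙ = 2×(4^8 - 1)/(4 - 1)
= 2×(65536 - 1)/3
= 2×65535/3
= 43690

S_8 = 43690


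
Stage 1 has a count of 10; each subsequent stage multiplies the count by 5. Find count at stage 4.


aₙ = a₁·r^(n-1)
= 10×5^3
= 10×125
= 1250

a_4 = 1250


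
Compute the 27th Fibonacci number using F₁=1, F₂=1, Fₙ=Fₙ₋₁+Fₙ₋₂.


Fibonacci sequence: 1, 1, 2, 3, 5, 8, 13, 21, 34, 55, 89, ...
F(27) = 196418

F(27) = 196418


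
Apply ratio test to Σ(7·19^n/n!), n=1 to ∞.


aₙ = 7·19^n/n!
a_{n+1}/aₙ = 19^(n+1)/(n+1)! × n!/19^n  (constant 7 cancels)
= 19/(n+1)
L = lim(n→∞) 19/(n+1) = 0
L < 1 → series CONVERGES

Converges (ratio test: L = 0 < 1)


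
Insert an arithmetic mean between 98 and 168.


AM = (98 + 168)/2 = 266/2 = 133

AM = 133


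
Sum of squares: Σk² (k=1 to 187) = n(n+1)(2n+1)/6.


n = 187
n(n+1)(2n+1)/6 = 187×188×375/6
= 13183500/6 = 2197250

Σk² = 2197250


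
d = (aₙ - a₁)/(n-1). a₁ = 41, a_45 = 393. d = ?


d = (aₙ - a₁)/(n-1)
= (393 - 41)/(45-1)
= 352/44 = 8

d = 8


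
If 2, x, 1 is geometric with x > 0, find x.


GM = √(2×1) = √2 = 1.4142

GM = 1.4142


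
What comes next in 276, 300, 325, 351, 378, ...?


Pattern: triangular numbers: n(n+1)/2
Terms: 276, 300, 325, 351, 378
Next term = 406

Next term = 406


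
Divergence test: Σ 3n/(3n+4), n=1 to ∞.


lim(n→∞) 3n/(3n+4) = 3/3 = 1  (divide numerator and denominator by n)
lim aₙ = 1 ≠ 0 → series DIVERGES

Diverges (lim aₙ = 1 ≠ 0)


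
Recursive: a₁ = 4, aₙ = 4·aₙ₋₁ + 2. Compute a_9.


Computing step by step:
a_1 = 4
a_2 = 18
a_3 = 74
a_4 = 298
a_5 = 1194
a_6 = 4778
a_7 = 19114
a_8 = 76458
a_9 = 305834


a_9 = 305834


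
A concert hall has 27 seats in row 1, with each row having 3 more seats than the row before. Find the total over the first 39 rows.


aₙ = 27 + (39-1)×3 = 141
Sₙ = n(a₁+aₙ)/2 = 39×(27+141)/2
= 39×168/2 = 3276

S_39 = 3276


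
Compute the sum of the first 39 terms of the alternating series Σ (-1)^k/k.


S = -1 + 1/2 - 1/3 + 1/4 - 1/5 + 1/6 - 1/7 + 1/8 ± ...
= -0.7058
(Full series converges to -ln(2) ≈ -0.6931)

S_39 = -0.7058


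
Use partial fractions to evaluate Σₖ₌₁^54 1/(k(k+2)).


1/(k(k+2)) = (1/2)·(1/k - 1/(k+2)) (partial fractions)
Telescoping: Σ = (1/2)·(1 + 1/2 - 1/55 - 1/56) = 4509/6160

Sum = 4509/6160


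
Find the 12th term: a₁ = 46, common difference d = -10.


aₙ = a₁ + (n-1)d
= 46 + (12-1)×-10
= 46 - 110
= -64

a_12 = -64


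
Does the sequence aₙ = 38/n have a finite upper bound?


a₁ = 38, a₂ = 38/2, a₃ = 38/3, ...
0 < aₙ ≤ 38 for all n ≥ 1
Lower bound: 0, Upper bound: 38
The sequence IS bounded

Bounded (0 < aₙ ≤ 38)


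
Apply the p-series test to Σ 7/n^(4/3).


p-series test: Σ c/n^p converges if p > 1, diverges if p ≤ 1 (constant c > 0 doesn't affect convergence).
p = 4/3
4/3 > 1 → CONVERGES

Converges (p = 4/3 > 1)


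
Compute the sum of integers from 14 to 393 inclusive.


Σₖ₌14^393 k = Σₖ₌₁^393 k − Σₖ₌₁^13 k
= 393·394/2 − 13·14/2
= 77421 − 91 = 77330

Σk = 77330


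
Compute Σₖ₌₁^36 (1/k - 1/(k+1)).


Telescoping: adjacent terms cancel.
= 1/1 - 1/37
= 1 - 1/37 = 36/37

Sum = 36/37


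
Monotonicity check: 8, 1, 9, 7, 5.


Differences: -7, 8, -2, -2
Difference at position 2 is +8 (> 0) but position 1 is -7 (< 0) — sequence both rises and falls
→ NOT monotonic

Not monotonic


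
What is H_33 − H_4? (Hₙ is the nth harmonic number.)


Σₖ₌5^33 1/k = 1/5 + 1/6 + 1/7 + ... + 1/33
= 26326932333349/13127595717600
≈ 2.0055

Sum = 26326932333349/13127595717600 ≈ 2.0055


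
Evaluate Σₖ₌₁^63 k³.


n(n+1)/2 = 63×64/2 = 2016
Σk³ = 2016² = 4064256

Σk³ = 4064256


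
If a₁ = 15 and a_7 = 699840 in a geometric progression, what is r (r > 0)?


r^(n-1) = aₙ/a₁
r^6 = 699840/15 = 46656
r = 46656^(1/6)
= ±6; taking r > 0 gives r = 6

r = 6


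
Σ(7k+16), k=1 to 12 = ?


Σ(7k+16) = 7·Σk + 16·n
= 7·78 + 16·12
= 546 + 192 = 738

Σ = 738


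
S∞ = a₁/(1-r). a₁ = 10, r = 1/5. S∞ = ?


S∞ = a₁/(1-r) = 10/(1 - 1/5)
= 10/(4/5)
= 25/2

S∞ = 25/2


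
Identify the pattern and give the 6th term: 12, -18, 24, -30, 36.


Pattern: alternating sign, magnitude arithmetic (d=6)
Terms: 12, -18, 24, -30, 36
Next term = -42

Next term = -42


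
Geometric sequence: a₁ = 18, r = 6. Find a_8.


aₙ = a₁·r^(n-1)
= 18×6^7
= 18×279936
= 5038848

a_8 = 5038848


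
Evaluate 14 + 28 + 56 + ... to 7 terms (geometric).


Sₙ = 14×(2^7 - 1)/(2 - 1)
= 14×(128 - 1)/1
= 14×127/1
= 1778

S_7 = 1778


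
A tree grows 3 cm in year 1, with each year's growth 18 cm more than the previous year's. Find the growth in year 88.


aₙ = a₁ + (n-1)d
= 3 + (88-1)×18
= 3 + 1566
= 1569

a_88 = 1569


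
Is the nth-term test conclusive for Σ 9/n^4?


lim(n→∞) 9/n^4 = 0
lim aₙ = 0 → nth-term test is INCONCLUSIVE
(Need other tests; this is actually a convergent p-series with p=4 > 1)

Inconclusive (lim aₙ = 0; need another test)


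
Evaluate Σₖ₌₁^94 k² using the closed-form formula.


n = 94
n(n+1)(2n+1)/6 = 94×95×189/6
= 1687770/6 = 281295

Σk² = 281295


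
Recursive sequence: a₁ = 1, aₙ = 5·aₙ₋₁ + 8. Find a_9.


Computing step by step:
a_1 = 1
a_2 = 13
a_3 = 73
a_4 = 373
a_5 = 1873
a_6 = 9373
a_7 = 46873
a_8 = 234373
a_9 = 1171873


a_9 = 1171873


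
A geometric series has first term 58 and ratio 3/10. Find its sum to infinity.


S∞ = a₁/(1-r) = 58/(1 - 3/10)
= 58/(7/10)
= 580/7

S∞ = 580/7


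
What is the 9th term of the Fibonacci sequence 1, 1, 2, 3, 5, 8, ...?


Fibonacci sequence: 1, 1, 2, 3, 5, 8, 13, 21, 34
F(9) = 34

F(9) = 34


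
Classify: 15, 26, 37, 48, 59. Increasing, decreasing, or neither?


Differences: 11, 11, 11, 11
All differences > 0 → strictly INCREASING

Monotonically increasing


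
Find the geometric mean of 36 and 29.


GM = √(36×29) = √1044 = 32.311

GM = 32.311


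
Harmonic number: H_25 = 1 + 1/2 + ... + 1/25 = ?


H_25 = 1/1 + 1/2 + 1/3 + ... + 1/25
= 34052522467/8923714800
≈ 3.816

H_25 = 34052522467/8923714800 ≈ 3.816


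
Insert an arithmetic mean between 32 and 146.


AM = (32 + 146)/2 = 178/2 = 89

AM = 89


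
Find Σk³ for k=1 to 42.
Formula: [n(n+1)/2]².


n(n+1)/2 = 42×43/2 = 903
Σk³ = 903² = 815409

Σk³ = 815409


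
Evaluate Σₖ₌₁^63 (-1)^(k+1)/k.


S = 1 - 1/2 + 1/3 - 1/4 + 1/5 - 1/6 + 1/7 - 1/8 ± ...
= 0.701
(Full series converges to +ln(2) ≈ +0.6931)

S_63 = 0.701


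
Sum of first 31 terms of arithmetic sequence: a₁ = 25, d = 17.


aₙ = 25 + (31-1)×17 = 535
Sₙ = n(a₁+aₙ)/2 = 31×(25+535)/2
= 31×560/2 = 8680

S_31 = 8680


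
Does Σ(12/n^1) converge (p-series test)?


p-series test: Σ c/n^p converges if p > 1, diverges if p ≤ 1 (constant c > 0 doesn't affect convergence).
p = 1
1 ≤ 1 → DIVERGES

Diverges (p = 1 ≤ 1)


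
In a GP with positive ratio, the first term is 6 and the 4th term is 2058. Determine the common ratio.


r^(n-1) = aₙ/a₁
r^3 = 2058/6 = 343
r = 343^(1/3)
= 7

r = 7


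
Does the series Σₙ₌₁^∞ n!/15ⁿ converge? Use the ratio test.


aₙ = n!/15^n
a_{n+1}/aₙ = (n+1)!/15^(n+1) × 15^n/n!
= (n+1)/15
L = lim(n→∞) (n+1)/15 = ∞
L > 1 → series DIVERGES

Diverges (ratio test: L = ∞ > 1)


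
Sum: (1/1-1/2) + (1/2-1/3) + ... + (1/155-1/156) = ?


Telescoping: adjacent terms cancel.
= 1/1 - 1/156
= 1 - 1/156 = 155/156

Sum = 155/156


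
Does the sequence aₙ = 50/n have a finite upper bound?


a₁ = 50, a₂ = 50/2, a₃ = 50/3, ...
0 < aₙ ≤ 50 for all n ≥ 1
Lower bound: 0, Upper bound: 50
The sequence IS bounded

Bounded (0 < aₙ ≤ 50)


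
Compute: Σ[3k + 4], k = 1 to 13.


Σ(3k+4) = 3·Σk + 4·n
= 3·91 + 4·13
= 273 + 52 = 325

Σ = 325


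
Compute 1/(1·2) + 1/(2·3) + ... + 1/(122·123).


1/(k(k+1)) = 1/k - 1/(k+1) (partial fractions)
Telescoping: Σ = 1 - 1/123 = 122/123

Sum = 122/123


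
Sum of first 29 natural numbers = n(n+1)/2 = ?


n(n+1)/2 = 29×30/2 = 870/2 = 435

Σk = 435


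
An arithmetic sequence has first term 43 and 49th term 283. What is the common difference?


d = (aₙ - a₁)/(n-1)
= (283 - 43)/(49-1)
= 240/48 = 5

d = 5


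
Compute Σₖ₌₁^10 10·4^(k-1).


Sₙ = 10×(4^10 - 1)/(4 - 1)
= 10×(1048576 - 1)/3
= 10×1048575/3
= 3495250

S_10 = 3495250


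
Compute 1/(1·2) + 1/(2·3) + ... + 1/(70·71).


1/(k(k+1)) = 1/k - 1/(k+1) (partial fractions)
Telescoping: Σ = 1 - 1/71 = 70/71

Sum = 70/71


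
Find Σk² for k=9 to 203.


Σₖ₌9^203 k² = Σₖ₌₁^203 k² − Σₖ₌₁^8 k²
= 203·204·407/6 − 8·9·17/6
= 2809114 − 204 = 2808910

Σk² = 2808910


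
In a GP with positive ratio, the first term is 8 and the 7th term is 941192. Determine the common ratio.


r^(n-1) = aₙ/a₁
r^6 = 941192/8 = 117649
r = 117649^(1/6)
= ±7; taking r > 0 gives r = 7

r = 7


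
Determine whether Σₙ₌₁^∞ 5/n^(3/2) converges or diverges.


p-series test: Σ c/n^p converges if p > 1, diverges if p ≤ 1 (constant c > 0 doesn't affect convergence).
p = 3/2
3/2 > 1 → CONVERGES

Converges (p = 3/2 > 1)


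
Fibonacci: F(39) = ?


Fibonacci sequence: 1, 1, 2, 3, 5, 8, 13, 21, 34, 55, 89, ...
F(39) = 63245986

F(39) = 63245986


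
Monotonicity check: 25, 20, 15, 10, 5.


Differences: -5, -5, -5, -5
All differences < 0 → strictly DECREASING

Monotonically decreasing


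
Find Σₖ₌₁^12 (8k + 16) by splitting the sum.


Σ(8k+16) = 8·Σk + 16·n
= 8·78 + 16·12
= 624 + 192 = 816

Σ = 816


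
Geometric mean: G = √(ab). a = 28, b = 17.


GM = √(28×17) = √476 = 21.8174

GM = 21.8174


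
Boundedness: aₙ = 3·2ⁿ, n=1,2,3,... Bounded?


aₙ = 3·2ⁿ → as n→∞, aₙ→∞ (since base 2 > 1)
No finite upper bound exists
The sequence is UNBOUNDED

Unbounded (aₙ → ∞ as n → ∞)


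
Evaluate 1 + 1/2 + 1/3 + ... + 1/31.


H_31 = 1/1 + 1/2 + 1/3 + ... + 1/31
= 290774257297357/72201776446800
≈ 4.0272

H_31 = 290774257297357/72201776446800 ≈ 4.0272


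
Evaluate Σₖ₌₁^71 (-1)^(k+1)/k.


S = 1 - 1/2 + 1/3 - 1/4 + 1/5 - 1/6 + 1/7 - 1/8 ± ...
= 0.7001
(Full series converges to +ln(2) ≈ +0.6931)

S_71 = 0.7001


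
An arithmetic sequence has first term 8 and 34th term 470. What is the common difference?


d = (aₙ - a₁)/(n-1)
= (470 - 8)/(34-1)
= 462/33 = 14

d = 14


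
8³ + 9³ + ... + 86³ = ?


Σₖ₌8^86 k³ = [86·87/2]² − [7·8/2]²
= 13995081 − 784 = 13994297

Σk³ = 13994297


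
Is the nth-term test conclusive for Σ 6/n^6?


lim(n→∞) 6/n^6 = 0
lim aₙ = 0 → nth-term test is INCONCLUSIVE
(Need other tests; this is actually a convergent p-series with p=6 > 1)

Inconclusive (lim aₙ = 0; need another test)


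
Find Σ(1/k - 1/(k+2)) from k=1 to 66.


Telescoping with gap 2: two head and two tail terms survive.
= (1 + 1/2) - (1/67 + 1/68)
= 3/2 - 1/67 - 1/68 = 6699/4556

Sum = 6699/4556


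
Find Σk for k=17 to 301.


Σₖ₌17^301 k = Σₖ₌₁^301 k − Σₖ₌₁^16 k
= 301·302/2 − 16·17/2
= 45451 − 136 = 45315

Σk = 45315


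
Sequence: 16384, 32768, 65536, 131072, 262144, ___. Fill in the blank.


Pattern: powers of 2: 2ⁿ
Terms: 16384, 32768, 65536, 131072, 262144
Next term = 524288

Next term = 524288


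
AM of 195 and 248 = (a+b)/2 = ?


AM = (195 + 248)/2 = 443/2 = 221.5

AM = 221.5


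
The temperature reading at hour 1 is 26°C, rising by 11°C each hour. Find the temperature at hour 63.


aₙ = a₁ + (n-1)d
= 26 + (63-1)×11
= 26 + 682
= 708

a_63 = 708


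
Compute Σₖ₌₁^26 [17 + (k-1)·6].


aₙ = 17 + (26-1)×6 = 167
Sₙ = n(a₁+aₙ)/2 = 26×(17+167)/2
= 26×184/2 = 2392

S_26 = 2392


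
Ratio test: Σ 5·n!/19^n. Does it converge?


aₙ = 5·n!/19^n
a_{n+1}/aₙ = (n+1)!/19^(n+1) × 19^n/n!  (constant 5 cancels)
= (n+1)/19
L = lim(n→∞) (n+1)/19 = ∞
L > 1 → series DIVERGES

Diverges (ratio test: L = ∞ > 1)


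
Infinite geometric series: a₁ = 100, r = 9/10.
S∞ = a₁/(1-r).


S∞ = a₁/(1-r) = 100/(1 - 9/10)
= 100/(1/10)
= 1000

S∞ = 1000


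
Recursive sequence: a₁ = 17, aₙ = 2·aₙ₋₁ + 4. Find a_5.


Computing step by step:
a_1 = 17
a_2 = 38
a_3 = 80
a_4 = 164
a_5 = 332


a_5 = 332


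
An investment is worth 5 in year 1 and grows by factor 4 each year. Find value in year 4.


aₙ = a₁·r^(n-1)
= 5×4^3
= 5×64
= 320

a_4 = 320


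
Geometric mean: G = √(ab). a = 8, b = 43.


GM = √(8×43) = √344 = 18.5472

GM = 18.5472


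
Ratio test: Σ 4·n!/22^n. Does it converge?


aₙ = 4·n!/22^n
a_{n+1}/aₙ = (n+1)!/22^(n+1) × 22^n/n!  (constant 4 cancels)
= (n+1)/22
L = lim(n→∞) (n+1)/22 = ∞
L > 1 → series DIVERGES

Diverges (ratio test: L = ∞ > 1)


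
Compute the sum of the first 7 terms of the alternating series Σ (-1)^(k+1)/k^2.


S = 1 - 1/4 + 1/9 - 1/16 + 1/25 - 1/36 + 1/49
= 0.8312
(Full series converges to +π²/12 ≈ +0.8225)

S_7 = 0.8312


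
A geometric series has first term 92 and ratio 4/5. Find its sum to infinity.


S∞ = a₁/(1-r) = 92/(1 - 4/5)
= 92/(1/5)
= 460

S∞ = 460


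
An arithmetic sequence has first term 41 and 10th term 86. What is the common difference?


d = (aₙ - a₁)/(n-1)
= (86 - 41)/(10-1)
= 45/9 = 5

d = 5


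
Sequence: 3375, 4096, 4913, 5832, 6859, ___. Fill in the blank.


Pattern: perfect cubes: n³
Terms: 3375, 4096, 4913, 5832, 6859
Next term = 8000

Next term = 8000


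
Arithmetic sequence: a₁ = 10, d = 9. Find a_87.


aₙ = a₁ + (n-1)d
= 10 + (87-1)×9
= 10 + 774
= 784

a_87 = 784


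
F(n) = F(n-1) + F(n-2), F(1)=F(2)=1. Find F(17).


Fibonacci sequence: 1, 1, 2, 3, 5, 8, 13, 21, 34, 55, 89, ...
F(17) = 1597

F(17) = 1597


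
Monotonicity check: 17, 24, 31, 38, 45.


Differences: 7, 7, 7, 7
All differences > 0 → strictly INCREASING

Monotonically increasing


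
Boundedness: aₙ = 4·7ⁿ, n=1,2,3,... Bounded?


aₙ = 4·7ⁿ → as n→∞, aₙ→∞ (since base 7 > 1)
No finite upper bound exists
The sequence is UNBOUNDED

Unbounded (aₙ → ∞ as n → ∞)


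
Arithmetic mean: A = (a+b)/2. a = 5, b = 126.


AM = (5 + 126)/2 = 131/2 = 65.5

AM = 65.5


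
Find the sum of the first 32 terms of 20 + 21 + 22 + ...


aₙ = 20 + (32-1)×1 = 51
Sₙ = n(a₁+aₙ)/2 = 32×(20+51)/2
= 32×71/2 = 1136

S_32 = 1136


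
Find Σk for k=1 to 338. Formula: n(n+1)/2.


n(n+1)/2 = 338×339/2 = 114582/2 = 57291

Σk = 57291


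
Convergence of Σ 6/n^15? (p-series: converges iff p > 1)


p-series test: Σ c/n^p converges if p > 1, diverges if p ≤ 1 (constant c > 0 doesn't affect convergence).
p = 15
15 > 1 → CONVERGES

Converges (p = 15 > 1)


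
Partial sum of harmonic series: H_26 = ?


H_26 = 1/1 + 1/2 + 1/3 + ... + 1/26
= 34395742267/8923714800
≈ 3.8544

H_26 = 34395742267/8923714800 ≈ 3.8544


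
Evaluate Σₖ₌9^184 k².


Σₖ₌9^184 k² = Σₖ₌₁^184 k² − Σₖ₌₁^8 k²
= 184·185·369/6 − 8·9·17/6
= 2093460 − 204 = 2093256

Σk² = 2093256


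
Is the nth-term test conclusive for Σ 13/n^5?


lim(n→∞) 13/n^5 = 0
lim aₙ = 0 → nth-term test is INCONCLUSIVE
(Need other tests; this is actually a convergent p-series with p=5 > 1)

Inconclusive (lim aₙ = 0; need another test)


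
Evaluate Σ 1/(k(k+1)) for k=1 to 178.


1/(k(k+1)) = 1/k - 1/(k+1) (partial fractions)
Telescoping: Σ = 1 - 1/179 = 178/179

Sum = 178/179


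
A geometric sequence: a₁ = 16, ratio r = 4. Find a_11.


aₙ = a₁·r^(n-1)
= 16×4^10
= 16×1048576
= 16777216

a_11 = 16777216


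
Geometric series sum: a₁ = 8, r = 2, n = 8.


Sₙ = 8×(2^8 - 1)/(2 - 1)
= 8×(256 - 1)/1
= 8×255/1
= 2040

S_8 = 2040


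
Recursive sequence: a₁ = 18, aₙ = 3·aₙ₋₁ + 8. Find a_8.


Computing step by step:
a_1 = 18
a_2 = 62
a_3 = 194
a_4 = 590
a_5 = 1778
a_6 = 5342
a_7 = 16034
a_8 = 48110


a_8 = 48110


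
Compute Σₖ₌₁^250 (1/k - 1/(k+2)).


Telescoping with gap 2: two head and two tail terms survive.
= (1 + 1/2) - (1/251 + 1/252)
= 3/2 - 1/251 - 1/252 = 94375/63252

Sum = 94375/63252


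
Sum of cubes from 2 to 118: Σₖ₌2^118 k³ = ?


Σₖ₌2^118 k³ = [118·119/2]² − [1·2/2]²
= 49294441 − 1 = 49294440

Σk³ = 49294440


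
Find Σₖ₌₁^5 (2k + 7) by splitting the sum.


Σ(2k+7) = 2·Σk + 7·n
= 2·15 + 7·5
= 30 + 35 = 65

Σ = 65


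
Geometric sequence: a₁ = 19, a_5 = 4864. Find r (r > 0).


r^(n-1) = aₙ/a₁
r^4 = 4864/19 = 256
r = 256^(1/4)
= ±4; taking r > 0 gives r = 4

r = 4


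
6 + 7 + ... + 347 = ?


Σₖ₌6^347 k = Σₖ₌₁^347 k − Σₖ₌₁^5 k
= 347·348/2 − 5·6/2
= 60378 − 15 = 60363

Σk = 60363


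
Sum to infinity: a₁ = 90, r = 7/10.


S∞ = a₁/(1-r) = 90/(1 - 7/10)
= 90/(3/10)
= 300

S∞ = 300


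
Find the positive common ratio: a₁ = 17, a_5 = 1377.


r^(n-1) = aₙ/a₁
r^4 = 1377/17 = 81
r = 81^(1/4)
= ±3; taking r > 0 gives r = 3

r = 3


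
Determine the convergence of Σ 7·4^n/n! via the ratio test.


aₙ = 7·4^n/n!
a_{n+1}/aₙ = 4^(n+1)/(n+1)! × n!/4^n  (constant 7 cancels)
= 4/(n+1)
L = lim(n→∞) 4/(n+1) = 0
L < 1 → series CONVERGES

Converges (ratio test: L = 0 < 1)


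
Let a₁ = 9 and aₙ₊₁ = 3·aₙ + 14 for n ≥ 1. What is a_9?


Computing step by step:
a_1 = 9
a_2 = 41
a_3 = 137
a_4 = 425
a_5 = 1289
a_6 = 3881
a_7 = 11657
a_8 = 34985
a_9 = 104969


a_9 = 104969


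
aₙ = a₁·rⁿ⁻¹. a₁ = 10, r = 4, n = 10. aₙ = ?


aₙ = a₁·r^(n-1)
= 10×4^9
= 10×262144
= 2621440

a_10 = 2621440


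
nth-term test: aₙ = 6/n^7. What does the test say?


lim(n→∞) 6/n^7 = 0
lim aₙ = 0 → nth-term test is INCONCLUSIVE
(Need other tests; this is actually a convergent p-series with p=7 > 1)

Inconclusive (lim aₙ = 0; need another test)


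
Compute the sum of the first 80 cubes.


n(n+1)/2 = 80×81/2 = 3240
Σk³ = 3240² = 10497600

Σk³ = 10497600


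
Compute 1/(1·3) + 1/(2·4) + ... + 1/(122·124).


1/(k(k+2)) = (1/2)·(1/k - 1/(k+2)) (partial fractions)
Telescoping: Σ = (1/2)·(1 + 1/2 - 1/123 - 1/124) = 22631/30504

Sum = 22631/30504


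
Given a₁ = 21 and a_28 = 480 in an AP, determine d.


d = (aₙ - a₁)/(n-1)
= (480 - 21)/(28-1)
= 459/27 = 17

d = 17


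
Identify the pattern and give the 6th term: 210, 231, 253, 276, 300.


Pattern: triangular numbers: n(n+1)/2
Terms: 210, 231, 253, 276, 300
Next term = 325

Next term = 325


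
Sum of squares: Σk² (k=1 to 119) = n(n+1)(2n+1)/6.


n = 119
n(n+1)(2n+1)/6 = 119×120×239/6
= 3412920/6 = 568820

Σk² = 568820


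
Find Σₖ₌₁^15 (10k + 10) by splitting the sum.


Σ(10k+10) = 10·Σk + 10·n
= 10·120 + 10·15
= 1200 + 150 = 1350

Σ = 1350


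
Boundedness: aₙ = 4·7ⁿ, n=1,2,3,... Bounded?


aₙ = 4·7ⁿ → as n→∞, aₙ→∞ (since base 7 > 1)
No finite upper bound exists
The sequence is UNBOUNDED

Unbounded (aₙ → ∞ as n → ∞)


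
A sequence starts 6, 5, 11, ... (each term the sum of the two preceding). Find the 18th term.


Computing iteratively: 6, 5, 11, 16, 27, 43, 70, 113, 183, 296, 479, 775, ...
a_18 = 13907

a_18 = 13907


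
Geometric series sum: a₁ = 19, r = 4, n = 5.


Sₙ = 19×(4^5 - 1)/(4 - 1)
= 19×(1024 - 1)/3
= 19×1023/3
= 6479

S_5 = 6479


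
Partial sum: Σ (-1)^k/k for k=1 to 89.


S = -1 + 1/2 - 1/3 + 1/4 - 1/5 + 1/6 - 1/7 + 1/8 ± ...
= -0.6987
(Full series converges to -ln(2) ≈ -0.6931)

S_89 = -0.6987


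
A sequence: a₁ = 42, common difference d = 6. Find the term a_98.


aₙ = a₁ + (n-1)d
= 42 + (98-1)×6
= 42 + 582
= 624

a_98 = 624


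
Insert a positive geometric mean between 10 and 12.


GM = √(10×12) = √120 = 10.9545

GM = 10.9545


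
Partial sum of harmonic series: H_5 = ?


H_5 = 1/1 + 1/2 + 1/3 + 1/4 + 1/5
= 137/60
≈ 2.2833

H_5 = 137/60 ≈ 2.2833


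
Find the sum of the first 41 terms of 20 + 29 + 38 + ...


aₙ = 20 + (41-1)×9 = 380
Sₙ = n(a₁+aₙ)/2 = 41×(20+380)/2
= 41×400/2 = 8200

S_41 = 8200


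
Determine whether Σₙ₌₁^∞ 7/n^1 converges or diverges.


p-series test: Σ c/n^p converges if p > 1, diverges if p ≤ 1 (constant c > 0 doesn't affect convergence).
p = 1
1 ≤ 1 → DIVERGES

Diverges (p = 1 ≤ 1)


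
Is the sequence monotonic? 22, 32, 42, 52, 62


Differences: 10, 10, 10, 10
All differences > 0 → strictly INCREASING

Monotonically increasing


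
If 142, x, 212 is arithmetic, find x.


AM = (142 + 212)/2 = 354/2 = 177

AM = 177


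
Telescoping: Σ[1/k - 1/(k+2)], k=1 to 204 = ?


Telescoping with gap 2: two head and two tail terms survive.
= (1 + 1/2) - (1/205 + 1/206)
= 3/2 - 1/205 - 1/206 = 31467/21115

Sum = 31467/21115


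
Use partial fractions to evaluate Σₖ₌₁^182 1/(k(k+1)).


1/(k(k+1)) = 1/k - 1/(k+1) (partial fractions)
Telescoping: Σ = 1 - 1/183 = 182/183

Sum = 182/183


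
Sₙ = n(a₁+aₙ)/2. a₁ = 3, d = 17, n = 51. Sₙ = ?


aₙ = 3 + (51-1)×17 = 853
Sₙ = n(a₁+aₙ)/2 = 51×(3+853)/2
= 51×856/2 = 21828

S_51 = 21828


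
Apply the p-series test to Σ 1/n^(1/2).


p-series test: Σ c/n^p converges if p > 1, diverges if p ≤ 1 (constant c > 0 doesn't affect convergence).
p = 1/2
1/2 ≤ 1 → DIVERGES

Diverges (p = 1/2 ≤ 1)


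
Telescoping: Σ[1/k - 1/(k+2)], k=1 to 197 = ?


Telescoping with gap 2: two head and two tail terms survive.
= (1 + 1/2) - (1/198 + 1/199)
= 3/2 - 1/198 - 1/199 = 29353/19701

Sum = 29353/19701


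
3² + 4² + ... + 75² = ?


Σₖ₌3^75 k² = Σₖ₌₁^75 k² − Σₖ₌₁^2 k²
= 75·76·151/6 − 2·3·5/6
= 143450 − 5 = 143445

Σk² = 143445


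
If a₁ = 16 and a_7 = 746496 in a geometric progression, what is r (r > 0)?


r^(n-1) = aₙ/a₁
r^6 = 746496/16 = 46656
r = 46656^(1/6)
= ±6; taking r > 0 gives r = 6

r = 6


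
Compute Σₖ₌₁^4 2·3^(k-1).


Sₙ = 2×(3^4 - 1)/(3 - 1)
= 2×(81 - 1)/2
= 2×80/2
= 80

S_4 = 80


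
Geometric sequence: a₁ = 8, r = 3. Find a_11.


aₙ = a₁·r^(n-1)
= 8×3^10
= 8×59049
= 472392

a_11 = 472392


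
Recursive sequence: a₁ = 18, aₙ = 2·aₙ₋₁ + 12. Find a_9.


Computing step by step:
a_1 = 18
a_2 = 48
a_3 = 108
a_4 = 228
a_5 = 468
a_6 = 948
a_7 = 1908
a_8 = 3828
a_9 = 7668


a_9 = 7668


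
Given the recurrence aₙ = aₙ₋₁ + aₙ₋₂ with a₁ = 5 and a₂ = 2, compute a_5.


Computing iteratively: 5, 2, 7, 9, 16
a_5 = 16

a_5 = 16


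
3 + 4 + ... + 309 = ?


Σₖ₌3^309 k = Σₖ₌₁^309 k − Σₖ₌₁^2 k
= 309·310/2 − 2·3/2
= 47895 − 3 = 47892

Σk = 47892


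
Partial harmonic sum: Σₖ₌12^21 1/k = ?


Σₖ₌12^21 1/k = 1/12 + 1/13 + 1/14 + 1/15 + 1/16 + 1/17 + 1/18 + 1/19 + 1/20 + 1/21
= 13237037/21162960
≈ 0.6255

Sum = 13237037/21162960 ≈ 0.6255


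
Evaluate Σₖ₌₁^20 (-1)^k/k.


S = -1 + 1/2 - 1/3 + 1/4 - 1/5 + 1/6 - 1/7 + 1/8 ± ...
= -0.6688
(Full series converges to -ln(2) ≈ -0.6931)

S_20 = -0.6688


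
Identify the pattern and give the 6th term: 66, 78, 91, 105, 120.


Pattern: triangular numbers: n(n+1)/2
Terms: 66, 78, 91, 105, 120
Next term = 136

Next term = 136


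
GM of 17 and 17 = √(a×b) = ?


GM = √(17×17) = √289 = 17

GM = 17


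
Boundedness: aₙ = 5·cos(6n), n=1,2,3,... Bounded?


For all n, -1 ≤ cos(6n) ≤ 1, so -5 ≤ 5·cos(6n) ≤ 5
Lower bound: -5, Upper bound: 5
The sequence IS bounded

Bounded (-5 ≤ aₙ ≤ 5)


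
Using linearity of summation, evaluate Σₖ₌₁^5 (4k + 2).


Σ(4k+2) = 4·Σk + 2·n
= 4·15 + 2·5
= 60 + 10 = 70

Σ = 70


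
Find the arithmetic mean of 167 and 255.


AM = (167 + 255)/2 = 422/2 = 211

AM = 211


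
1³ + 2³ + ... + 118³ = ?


n(n+1)/2 = 118×119/2 = 7021
Σk³ = 7021² = 49294441

Σk³ = 49294441


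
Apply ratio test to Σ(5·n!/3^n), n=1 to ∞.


aₙ = 5·n!/3^n
a_{n+1}/aₙ = (n+1)!/3^(n+1) × 3^n/n!  (constant 5 cancels)
= (n+1)/3
L = lim(n→∞) (n+1)/3 = ∞
L > 1 → series DIVERGES

Diverges (ratio test: L = ∞ > 1)


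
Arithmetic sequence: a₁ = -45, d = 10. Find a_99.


aₙ = a₁ + (n-1)d
= -45 + (99-1)×10
= -45 + 980
= 935

a_99 = 935


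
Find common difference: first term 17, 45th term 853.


d = (aₙ - a₁)/(n-1)
= (853 - 17)/(45-1)
= 836/44 = 19

d = 19


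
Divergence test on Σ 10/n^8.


lim(n→∞) 10/n^8 = 0
lim aₙ = 0 → nth-term test is INCONCLUSIVE
(Need other tests; this is actually a convergent p-series with p=8 > 1)

Inconclusive (lim aₙ = 0; need another test)


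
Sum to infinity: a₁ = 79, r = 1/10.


S∞ = a₁/(1-r) = 79/(1 - 1/10)
= 79/(9/10)
= 790/9

S∞ = 790/9


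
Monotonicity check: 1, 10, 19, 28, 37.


Differences: 9, 9, 9, 9
All differences > 0 → strictly INCREASING

Monotonically increasing


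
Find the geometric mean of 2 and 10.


GM = √(2×10) = √20 = 4.4721

GM = 4.4721


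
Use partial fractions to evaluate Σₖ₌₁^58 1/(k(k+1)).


1/(k(k+1)) = 1/k - 1/(k+1) (partial fractions)
Telescoping: Σ = 1 - 1/59 = 58/59

Sum = 58/59


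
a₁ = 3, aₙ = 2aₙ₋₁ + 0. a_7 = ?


Computing step by step:
a_1 = 3
a_2 = 6
a_3 = 12
a_4 = 24
a_5 = 48
a_6 = 96
a_7 = 192


a_7 = 192


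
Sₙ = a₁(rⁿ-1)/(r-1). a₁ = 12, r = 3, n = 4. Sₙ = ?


Sₙ = 12×(3^4 - 1)/(3 - 1)
= 12×(81 - 1)/2
= 12×80/2
= 480

S_4 = 480


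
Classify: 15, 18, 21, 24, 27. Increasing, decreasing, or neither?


Differences: 3, 3, 3, 3
All differences > 0 → strictly INCREASING

Monotonically increasing
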